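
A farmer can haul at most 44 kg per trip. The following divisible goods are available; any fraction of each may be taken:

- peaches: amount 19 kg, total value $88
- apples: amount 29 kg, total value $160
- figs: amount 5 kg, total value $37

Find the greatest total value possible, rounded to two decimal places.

243.32

Take in order of value per unit:
- figs (37/5 per unit): all 5 → value 37, running total 37.00
- apples (160/29 per unit): all 29 → value 160, running total 197.00
- peaches (88/19 per unit): 10 of 19 → value 10×88/19 = 46.3158, running total 243.32
Total 243.32.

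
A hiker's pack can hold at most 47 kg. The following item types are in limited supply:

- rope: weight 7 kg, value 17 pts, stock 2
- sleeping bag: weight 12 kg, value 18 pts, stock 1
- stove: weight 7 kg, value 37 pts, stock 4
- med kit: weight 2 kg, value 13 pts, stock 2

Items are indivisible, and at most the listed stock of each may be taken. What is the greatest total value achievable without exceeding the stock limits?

Top feasible selections:
- 2×rope + 4×stove + 2×med kit: weight 46, value 208
- 2×rope + 4×stove + 1×med kit: weight 44, value 195
- 1×sleeping bag + 4×stove + 2×med kit: weight 44, value 192
Best: 208 pts.

208 pts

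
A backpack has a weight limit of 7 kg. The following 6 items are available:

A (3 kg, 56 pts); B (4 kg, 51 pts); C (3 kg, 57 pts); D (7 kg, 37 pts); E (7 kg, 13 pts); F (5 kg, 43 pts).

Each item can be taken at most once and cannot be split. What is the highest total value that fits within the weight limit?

Check high-value combinations within 7 kg:
- A+C: weight 3+3=6, value 56+57=113
- B+C: weight 4+3=7, value 51+57=108
- A+B: weight 3+4=7, value 56+51=107
Best: 113 pts.

113 pts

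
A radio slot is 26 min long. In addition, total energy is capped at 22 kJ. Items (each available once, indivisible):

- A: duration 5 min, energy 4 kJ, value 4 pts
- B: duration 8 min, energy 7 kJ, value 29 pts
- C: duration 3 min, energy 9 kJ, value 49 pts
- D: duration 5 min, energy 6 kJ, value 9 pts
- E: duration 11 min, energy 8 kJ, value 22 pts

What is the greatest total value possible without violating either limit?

Feasible sets respecting both limits:
- B+C+D: duration 16, energy 22, value 87
- A+B+C: duration 16, energy 20, value 82
- B+C: duration 11, energy 16, value 78
- A+C+E: duration 19, energy 21, value 75
Best: 87 pts.

87 pts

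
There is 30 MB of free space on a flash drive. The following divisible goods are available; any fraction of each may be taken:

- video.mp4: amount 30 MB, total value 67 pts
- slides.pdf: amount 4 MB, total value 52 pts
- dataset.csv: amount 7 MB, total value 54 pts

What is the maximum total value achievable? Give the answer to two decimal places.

148.43

Take in order of value per unit:
- slides.pdf (52/4 per unit): all 4 → value 52, running total 52.00
- dataset.csv (54/7 per unit): all 7 → value 54, running total 106.00
- video.mp4 (67/30 per unit): 19 of 30 → value 19×67/30 = 42.4333, running total 148.43
Total 148.43.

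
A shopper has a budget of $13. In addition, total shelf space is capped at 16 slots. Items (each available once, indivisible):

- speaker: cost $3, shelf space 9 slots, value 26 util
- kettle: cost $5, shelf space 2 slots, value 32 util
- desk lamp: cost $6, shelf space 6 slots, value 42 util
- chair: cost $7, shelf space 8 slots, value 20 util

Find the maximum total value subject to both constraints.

Feasible sets respecting both limits:
- kettle+desk lamp: cost 11, shelf space 8, value 74
- speaker+desk lamp: cost 9, shelf space 15, value 68
- desk lamp+chair: cost 13, shelf space 14, value 62
Best: 74 util.

74 util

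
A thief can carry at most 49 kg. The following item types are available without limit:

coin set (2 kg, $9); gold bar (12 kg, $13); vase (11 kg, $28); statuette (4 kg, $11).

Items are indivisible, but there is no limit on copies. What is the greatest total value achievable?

Best value-per-unit is coin set at 9/2, and filling with it alone uses weight 24×2=48. No mix of the others beats 24×9 = 216.

$216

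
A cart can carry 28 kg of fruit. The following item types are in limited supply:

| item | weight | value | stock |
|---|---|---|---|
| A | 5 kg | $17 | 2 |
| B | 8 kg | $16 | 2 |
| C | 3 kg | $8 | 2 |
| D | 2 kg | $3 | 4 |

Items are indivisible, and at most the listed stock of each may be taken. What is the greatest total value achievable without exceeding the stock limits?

Top feasible selections:
- 2×A + 1×B + 2×C + 2×D: weight 28, value 72
- 2×A + 1×B + 2×C + 1×D: weight 26, value 69
- 2×A + 2×B + 1×D: weight 28, value 69
- 2×A + 1×B + 1×C + 3×D: weight 27, value 67
Best: $72.

$72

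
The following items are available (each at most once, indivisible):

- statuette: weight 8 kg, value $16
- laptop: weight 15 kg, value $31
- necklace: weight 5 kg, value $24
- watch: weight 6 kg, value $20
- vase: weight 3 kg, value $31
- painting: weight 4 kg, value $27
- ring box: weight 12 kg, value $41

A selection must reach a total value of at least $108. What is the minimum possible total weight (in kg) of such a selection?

24

Subsets with value ≥ 108, sorted by total weight:
- necklace+vase+painting+ring box: weight 24, value 123
- watch+vase+painting+ring box: weight 25, value 119
- statuette+necklace+watch+vase+painting: weight 26, value 118
- necklace+watch+vase+ring box: weight 26, value 116
Minimum weight: 24 kg.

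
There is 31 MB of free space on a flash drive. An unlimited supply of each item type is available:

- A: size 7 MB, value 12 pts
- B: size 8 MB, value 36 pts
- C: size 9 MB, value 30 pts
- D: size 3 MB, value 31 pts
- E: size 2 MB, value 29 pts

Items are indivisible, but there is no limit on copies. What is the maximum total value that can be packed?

Best value-per-unit is E at 29/2; filling with it alone gives 15×29 = 435.
Optimal mix: 1×D + 14×E → size 31, value 437.

437 pts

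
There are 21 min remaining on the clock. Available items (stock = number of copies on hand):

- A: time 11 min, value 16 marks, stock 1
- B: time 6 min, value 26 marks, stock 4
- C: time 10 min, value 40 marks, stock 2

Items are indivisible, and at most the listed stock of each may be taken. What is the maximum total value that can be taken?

Top feasible selections:
- 2×C: time 20, value 80
- 3×B: time 18, value 78
- 1×B + 1×C: time 16, value 66
- 1×A + 1×C: time 21, value 56
Best: 80 marks.

80 marks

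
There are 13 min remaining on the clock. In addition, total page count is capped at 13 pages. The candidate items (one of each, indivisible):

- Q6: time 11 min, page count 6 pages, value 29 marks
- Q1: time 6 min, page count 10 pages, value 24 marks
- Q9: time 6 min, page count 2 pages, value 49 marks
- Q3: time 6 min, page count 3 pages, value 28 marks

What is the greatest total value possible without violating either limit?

77 marks

Feasible sets respecting both limits:
- Q9+Q3: time 12, page count 5, value 77
- Q1+Q9: time 12, page count 12, value 73
- Q1+Q3: time 12, page count 13, value 52
- Q9: time 6, page count 2, value 49
Best: 77 marks.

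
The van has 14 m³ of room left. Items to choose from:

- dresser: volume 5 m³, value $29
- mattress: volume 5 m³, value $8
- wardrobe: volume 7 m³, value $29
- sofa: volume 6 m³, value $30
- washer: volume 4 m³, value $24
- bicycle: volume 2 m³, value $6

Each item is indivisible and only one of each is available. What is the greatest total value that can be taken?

This is a 0/1 knapsack; check combinations near the capacity.
- dresser+sofa+bicycle: volume 5+6+2=13, value 29+30+6=65
- dresser+wardrobe+bicycle: volume 5+7+2=14, value 29+29+6=64
- dresser+mattress+washer: volume 5+5+4=14, value 29+8+24=61
- sofa+washer+bicycle: volume 6+4+2=12, value 30+24+6=60
- dresser+sofa: volume 5+6=11, value 29+30=59
Best: $65.

$65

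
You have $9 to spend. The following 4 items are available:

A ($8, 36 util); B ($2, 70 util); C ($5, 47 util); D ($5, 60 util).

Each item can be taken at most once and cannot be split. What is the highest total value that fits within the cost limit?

Check high-value combinations within $9:
- B+D: cost 2+5=7, value 70+60=130
- B+C: cost 2+5=7, value 70+47=117
- B: cost 2, value 70
Best: 130 util.

130 util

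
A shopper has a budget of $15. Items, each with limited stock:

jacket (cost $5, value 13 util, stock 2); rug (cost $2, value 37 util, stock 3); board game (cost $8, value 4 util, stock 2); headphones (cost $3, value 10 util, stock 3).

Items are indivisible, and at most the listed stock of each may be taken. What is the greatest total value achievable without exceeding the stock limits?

141 util

Best selections within cost 15 and stock limits:
- 3×rug + 3×headphones: cost 15, value 141
- 1×jacket + 3×rug + 1×headphones: cost 14, value 134
- 3×rug + 2×headphones: cost 12, value 131
Best: 141 util.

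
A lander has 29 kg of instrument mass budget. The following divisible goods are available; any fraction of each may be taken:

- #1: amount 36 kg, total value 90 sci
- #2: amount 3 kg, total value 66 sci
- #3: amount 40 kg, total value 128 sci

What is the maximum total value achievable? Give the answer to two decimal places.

149.20

Take in order of value per unit:
- #2 (66/3 per unit): all 3 → value 66, running total 66.00
- #3 (128/40 per unit): 26 of 40 → value 26×128/40 = 83.2000, running total 149.20
Total 149.20.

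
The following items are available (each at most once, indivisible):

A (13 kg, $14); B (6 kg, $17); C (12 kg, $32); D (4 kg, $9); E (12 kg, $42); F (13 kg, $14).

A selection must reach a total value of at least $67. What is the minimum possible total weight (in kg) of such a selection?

22

Subsets with value ≥ 67, sorted by total weight:
- B+D+E: weight 22, value 68
- C+E: weight 24, value 74
- C+D+E: weight 28, value 83
Minimum weight: 22 kg.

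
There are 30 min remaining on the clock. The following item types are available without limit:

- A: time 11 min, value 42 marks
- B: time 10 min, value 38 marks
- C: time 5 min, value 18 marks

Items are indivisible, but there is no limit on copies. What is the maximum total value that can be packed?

114 marks

Best value-per-unit is A at 42/11; filling with it alone gives 2×42 = 84.
Optimal mix: 3×B → time 30, value 114.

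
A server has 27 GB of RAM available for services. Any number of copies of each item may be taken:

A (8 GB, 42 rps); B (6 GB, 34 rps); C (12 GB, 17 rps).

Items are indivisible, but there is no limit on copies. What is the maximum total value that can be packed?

Best value-per-unit is B at 34/6; filling with it alone gives 4×34 = 136.
Optimal mix: 1×A + 3×B → memory 26, value 144.

144 rps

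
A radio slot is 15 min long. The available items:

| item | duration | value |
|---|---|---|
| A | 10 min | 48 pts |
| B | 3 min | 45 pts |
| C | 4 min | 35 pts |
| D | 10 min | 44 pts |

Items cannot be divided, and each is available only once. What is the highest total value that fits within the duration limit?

Check high-value combinations within 15 min:
- A+B: duration 10+3=13, value 48+45=93
- B+D: duration 3+10=13, value 45+44=89
- A+C: duration 10+4=14, value 48+35=83
Best: 93 pts.

93 pts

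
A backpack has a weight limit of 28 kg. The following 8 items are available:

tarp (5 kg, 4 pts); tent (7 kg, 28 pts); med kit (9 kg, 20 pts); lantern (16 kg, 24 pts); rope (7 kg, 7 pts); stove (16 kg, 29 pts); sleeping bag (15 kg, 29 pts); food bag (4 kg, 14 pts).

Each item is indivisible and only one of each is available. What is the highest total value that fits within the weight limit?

71 pts

Check high-value combinations within 28 kg:
- tent+sleeping bag+food bag: weight 7+15+4=26, value 28+29+14=71
- tent+stove+food bag: weight 7+16+4=27, value 28+29+14=71
- tent+med kit+rope+food bag: weight 7+9+7+4=27, value 28+20+7+14=69
Best: 71 pts.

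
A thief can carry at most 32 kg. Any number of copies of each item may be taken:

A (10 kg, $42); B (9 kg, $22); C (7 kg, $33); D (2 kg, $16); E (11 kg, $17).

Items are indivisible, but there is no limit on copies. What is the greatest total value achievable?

$256

Best value-per-unit is D at 16/2, and filling with it alone uses weight 16×2=32. No mix of the others beats 16×16 = 256.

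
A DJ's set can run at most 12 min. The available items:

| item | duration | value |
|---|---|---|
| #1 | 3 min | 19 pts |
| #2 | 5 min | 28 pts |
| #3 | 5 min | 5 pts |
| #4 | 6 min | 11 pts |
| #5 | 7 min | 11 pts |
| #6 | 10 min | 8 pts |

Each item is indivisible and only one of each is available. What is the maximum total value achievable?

47 pts

This is a 0/1 knapsack; check combinations near the capacity.
- #1+#2: duration 3+5=8, value 19+28=47
- #2+#4: duration 5+6=11, value 28+11=39
- #2+#5: duration 5+7=12, value 28+11=39
- #2+#3: duration 5+5=10, value 28+5=33
- #1+#4: duration 3+6=9, value 19+11=30
Best: 47 pts.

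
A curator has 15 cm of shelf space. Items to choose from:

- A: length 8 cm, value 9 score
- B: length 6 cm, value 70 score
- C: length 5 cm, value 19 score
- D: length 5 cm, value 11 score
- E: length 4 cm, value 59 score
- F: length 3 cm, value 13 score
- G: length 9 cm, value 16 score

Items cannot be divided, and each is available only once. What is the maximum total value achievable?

Check high-value combinations within 15 cm:
- B+C+E: length 6+5+4=15, value 70+19+59=148
- B+E+F: length 6+4+3=13, value 70+59+13=142
- B+D+E: length 6+5+4=15, value 70+11+59=140
Best: 148 score.

148 score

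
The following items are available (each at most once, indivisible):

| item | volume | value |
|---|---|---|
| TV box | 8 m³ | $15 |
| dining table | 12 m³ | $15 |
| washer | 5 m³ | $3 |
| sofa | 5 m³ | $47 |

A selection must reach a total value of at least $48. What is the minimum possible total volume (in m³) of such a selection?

10

Subsets with value ≥ 48, sorted by total volume:
- washer+sofa: volume 10, value 50
- TV box+sofa: volume 13, value 62
- dining table+sofa: volume 17, value 62
- TV box+washer+sofa: volume 18, value 65
Minimum volume: 10 m³.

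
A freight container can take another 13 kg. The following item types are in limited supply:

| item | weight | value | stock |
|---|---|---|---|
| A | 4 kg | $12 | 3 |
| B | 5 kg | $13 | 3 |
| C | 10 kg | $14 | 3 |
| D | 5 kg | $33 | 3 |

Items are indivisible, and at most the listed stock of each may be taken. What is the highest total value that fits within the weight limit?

$66

Top feasible selections:
- 2×D: weight 10, value 66
- 2×A + 1×D: weight 13, value 57
- 1×B + 1×D: weight 10, value 46
Best: $66.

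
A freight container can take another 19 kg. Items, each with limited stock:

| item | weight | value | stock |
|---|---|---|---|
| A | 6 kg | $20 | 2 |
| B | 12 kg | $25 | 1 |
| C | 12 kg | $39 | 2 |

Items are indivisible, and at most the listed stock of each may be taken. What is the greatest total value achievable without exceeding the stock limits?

Top feasible selections:
- 1×A + 1×C: weight 18, value 59
- 1×A + 1×B: weight 18, value 45
- 2×A: weight 12, value 40
- 1×C: weight 12, value 39
Best: $59.

$59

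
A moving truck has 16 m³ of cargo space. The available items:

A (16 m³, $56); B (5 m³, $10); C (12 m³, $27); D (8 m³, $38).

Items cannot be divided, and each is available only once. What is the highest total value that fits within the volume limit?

Check high-value combinations within 16 m³:
- A: volume 16, value 56
- B+D: volume 5+8=13, value 10+38=48
- D: volume 8, value 38
- C: volume 12, value 27
Best: $56.

$56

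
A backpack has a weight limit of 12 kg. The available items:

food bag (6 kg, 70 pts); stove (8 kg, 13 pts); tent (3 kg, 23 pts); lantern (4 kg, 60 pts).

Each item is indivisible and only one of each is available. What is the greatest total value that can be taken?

This is a 0/1 knapsack; check combinations near the capacity.
- food bag+lantern: weight 6+4=10, value 70+60=130
- food bag+tent: weight 6+3=9, value 70+23=93
- tent+lantern: weight 3+4=7, value 23+60=83
- stove+lantern: weight 8+4=12, value 13+60=73
- food bag: weight 6, value 70
Best: 130 pts.

130 pts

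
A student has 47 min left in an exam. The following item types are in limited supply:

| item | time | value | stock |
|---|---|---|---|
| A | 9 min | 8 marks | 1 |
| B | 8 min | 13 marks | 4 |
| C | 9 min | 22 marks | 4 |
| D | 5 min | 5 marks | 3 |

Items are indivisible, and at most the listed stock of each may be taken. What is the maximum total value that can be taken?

101 marks

Top feasible selections:
- 1×B + 4×C: time 44, value 101
- 4×C + 2×D: time 46, value 98
- 1×A + 4×C: time 45, value 96
- 4×C + 1×D: time 41, value 93
Best: 101 marks.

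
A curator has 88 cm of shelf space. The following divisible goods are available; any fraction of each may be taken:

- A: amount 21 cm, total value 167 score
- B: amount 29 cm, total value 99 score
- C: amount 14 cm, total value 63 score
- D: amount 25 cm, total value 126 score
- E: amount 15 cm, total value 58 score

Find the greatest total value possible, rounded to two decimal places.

Take in order of value per unit:
- A (167/21 per unit): all 21 → value 167, running total 167.00
- D (126/25 per unit): all 25 → value 126, running total 293.00
- C (63/14 per unit): all 14 → value 63, running total 356.00
- E (58/15 per unit): all 15 → value 58, running total 414.00
- B (99/29 per unit): 13 of 29 → value 13×99/29 = 44.3793, running total 458.38
Total 458.38.

458.38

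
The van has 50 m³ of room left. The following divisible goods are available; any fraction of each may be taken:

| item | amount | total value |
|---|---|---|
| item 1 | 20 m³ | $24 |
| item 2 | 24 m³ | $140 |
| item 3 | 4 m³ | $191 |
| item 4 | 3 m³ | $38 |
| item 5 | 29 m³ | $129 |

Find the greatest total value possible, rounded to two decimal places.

Take in order of value per unit:
- item 3 (191/4 per unit): all 4 → value 191, running total 191.00
- item 4 (38/3 per unit): all 3 → value 38, running total 229.00
- item 2 (140/24 per unit): all 24 → value 140, running total 369.00
- item 5 (129/29 per unit): 19 of 29 → value 19×129/29 = 84.5172, running total 453.52
Total 453.52.

453.52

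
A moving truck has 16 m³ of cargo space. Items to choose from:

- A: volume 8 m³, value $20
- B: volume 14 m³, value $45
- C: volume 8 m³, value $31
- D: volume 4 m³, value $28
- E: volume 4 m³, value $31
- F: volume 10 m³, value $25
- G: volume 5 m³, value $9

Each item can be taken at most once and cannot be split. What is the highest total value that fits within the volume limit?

$90

Check high-value combinations within 16 m³:
- C+D+E: volume 8+4+4=16, value 31+28+31=90
- A+D+E: volume 8+4+4=16, value 20+28+31=79
- D+E+G: volume 4+4+5=13, value 28+31+9=68
- C+E: volume 8+4=12, value 31+31=62
Best: $90.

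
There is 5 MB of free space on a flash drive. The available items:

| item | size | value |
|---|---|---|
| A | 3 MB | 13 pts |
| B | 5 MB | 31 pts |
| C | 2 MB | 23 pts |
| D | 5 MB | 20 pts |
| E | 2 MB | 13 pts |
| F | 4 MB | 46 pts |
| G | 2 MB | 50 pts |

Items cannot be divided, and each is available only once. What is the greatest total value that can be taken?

This is a 0/1 knapsack; check combinations near the capacity.
- C+G: size 2+2=4, value 23+50=73
- E+G: size 2+2=4, value 13+50=63
- A+G: size 3+2=5, value 13+50=63
- G: size 2, value 50
Best: 73 pts.

73 pts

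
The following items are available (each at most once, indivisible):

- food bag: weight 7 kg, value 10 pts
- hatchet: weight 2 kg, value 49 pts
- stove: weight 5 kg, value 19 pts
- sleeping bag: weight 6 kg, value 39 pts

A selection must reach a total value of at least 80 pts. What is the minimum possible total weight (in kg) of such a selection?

Subsets with value ≥ 80, sorted by total weight:
- hatchet+sleeping bag: weight 8, value 88
- hatchet+stove+sleeping bag: weight 13, value 107
Minimum weight: 8 kg.

8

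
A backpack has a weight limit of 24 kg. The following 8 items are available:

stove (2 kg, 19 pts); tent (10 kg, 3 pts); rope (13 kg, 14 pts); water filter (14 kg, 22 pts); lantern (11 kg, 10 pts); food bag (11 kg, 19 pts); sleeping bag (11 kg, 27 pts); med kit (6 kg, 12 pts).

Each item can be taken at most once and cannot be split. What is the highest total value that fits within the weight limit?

This is a 0/1 knapsack; check combinations near the capacity.
- stove+food bag+sleeping bag: weight 2+11+11=24, value 19+19+27=65
- stove+sleeping bag+med kit: weight 2+11+6=19, value 19+27+12=58
- stove+lantern+sleeping bag: weight 2+11+11=24, value 19+10+27=56
- stove+water filter+med kit: weight 2+14+6=22, value 19+22+12=53
Best: 65 pts.

65 pts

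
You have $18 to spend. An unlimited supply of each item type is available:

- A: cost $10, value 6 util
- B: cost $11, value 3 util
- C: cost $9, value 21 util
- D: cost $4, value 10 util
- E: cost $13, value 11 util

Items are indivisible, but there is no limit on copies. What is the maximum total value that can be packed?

42 util

Best value-per-unit is D at 10/4; filling with it alone gives 4×10 = 40.
Optimal mix: 2×C → cost 18, value 42.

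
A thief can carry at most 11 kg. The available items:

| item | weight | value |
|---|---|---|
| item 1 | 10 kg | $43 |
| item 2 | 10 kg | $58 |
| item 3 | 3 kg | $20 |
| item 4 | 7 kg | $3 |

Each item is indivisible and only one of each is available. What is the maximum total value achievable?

Check high-value combinations within 11 kg:
- item 2: weight 10, value 58
- item 1: weight 10, value 43
- item 3+item 4: weight 3+7=10, value 20+3=23
- item 3: weight 3, value 20
Best: $58.

$58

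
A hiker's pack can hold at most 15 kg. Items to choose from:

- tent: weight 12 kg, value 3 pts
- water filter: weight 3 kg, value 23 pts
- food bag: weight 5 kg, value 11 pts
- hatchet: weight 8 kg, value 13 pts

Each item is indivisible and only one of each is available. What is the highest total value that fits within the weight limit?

36 pts

Check high-value combinations within 15 kg:
- water filter+hatchet: weight 3+8=11, value 23+13=36
- water filter+food bag: weight 3+5=8, value 23+11=34
- tent+water filter: weight 12+3=15, value 3+23=26
Best: 36 pts.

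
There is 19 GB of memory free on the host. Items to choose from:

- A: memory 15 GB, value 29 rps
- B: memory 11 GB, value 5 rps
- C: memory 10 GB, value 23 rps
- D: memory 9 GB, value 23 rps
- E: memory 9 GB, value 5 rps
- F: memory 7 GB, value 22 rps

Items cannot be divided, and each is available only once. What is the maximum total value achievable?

Check high-value combinations within 19 GB:
- C+D: memory 10+9=19, value 23+23=46
- D+F: memory 9+7=16, value 23+22=45
- C+F: memory 10+7=17, value 23+22=45
- A: memory 15, value 29
Best: 46 rps.

46 rps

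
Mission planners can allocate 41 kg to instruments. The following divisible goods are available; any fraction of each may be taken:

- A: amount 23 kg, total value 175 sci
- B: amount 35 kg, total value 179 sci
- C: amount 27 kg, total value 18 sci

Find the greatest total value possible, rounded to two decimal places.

Take in order of value per unit:
- A (175/23 per unit): all 23 → value 175, running total 175.00
- B (179/35 per unit): 18 of 35 → value 18×179/35 = 92.0571, running total 267.06
Total 267.06.

267.06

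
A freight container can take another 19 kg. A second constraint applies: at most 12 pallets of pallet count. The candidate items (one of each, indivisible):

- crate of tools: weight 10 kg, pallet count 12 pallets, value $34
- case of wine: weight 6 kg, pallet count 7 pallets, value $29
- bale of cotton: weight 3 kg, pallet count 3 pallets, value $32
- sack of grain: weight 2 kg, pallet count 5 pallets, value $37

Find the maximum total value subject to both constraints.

Feasible sets respecting both limits:
- bale of cotton+sack of grain: weight 5, pallet count 8, value 69
- case of wine+sack of grain: weight 8, pallet count 12, value 66
- case of wine+bale of cotton: weight 9, pallet count 10, value 61
- sack of grain: weight 2, pallet count 5, value 37
Best: $69.

$69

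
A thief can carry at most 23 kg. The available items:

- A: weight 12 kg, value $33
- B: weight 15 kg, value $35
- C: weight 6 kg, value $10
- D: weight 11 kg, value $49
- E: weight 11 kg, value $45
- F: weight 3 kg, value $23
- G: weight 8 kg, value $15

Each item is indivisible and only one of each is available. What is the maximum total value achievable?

$94

Check high-value combinations within 23 kg:
- D+E: weight 11+11=22, value 49+45=94
- D+F+G: weight 11+3+8=22, value 49+23+15=87
- E+F+G: weight 11+3+8=22, value 45+23+15=83
Best: $94.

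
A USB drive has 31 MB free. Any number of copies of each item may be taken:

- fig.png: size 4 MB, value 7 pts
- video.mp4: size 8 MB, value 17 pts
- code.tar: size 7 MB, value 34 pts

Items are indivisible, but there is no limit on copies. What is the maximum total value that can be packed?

Best value-per-unit is code.tar at 34/7, and filling with it alone uses size 4×7=28. No mix of the others beats 4×34 = 136.

136 pts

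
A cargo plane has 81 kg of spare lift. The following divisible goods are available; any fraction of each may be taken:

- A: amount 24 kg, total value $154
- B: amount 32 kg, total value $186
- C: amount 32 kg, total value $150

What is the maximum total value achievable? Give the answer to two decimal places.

457.19

Take in order of value per unit:
- A (154/24 per unit): all 24 → value 154, running total 154.00
- B (186/32 per unit): all 32 → value 186, running total 340.00
- C (150/32 per unit): 25 of 32 → value 25×150/32 = 117.1875, running total 457.19
Total 457.19.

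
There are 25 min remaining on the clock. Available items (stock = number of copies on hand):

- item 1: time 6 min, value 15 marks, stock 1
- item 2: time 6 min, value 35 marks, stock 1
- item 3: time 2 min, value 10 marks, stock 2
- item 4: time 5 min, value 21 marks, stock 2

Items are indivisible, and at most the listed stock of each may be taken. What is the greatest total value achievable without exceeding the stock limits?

Best selections within time 25 and stock limits:
- 1×item 1 + 1×item 2 + 1×item 3 + 2×item 4: time 24, value 102
- 1×item 2 + 2×item 3 + 2×item 4: time 20, value 97
- 1×item 1 + 1×item 2 + 2×item 4: time 22, value 92
Best: 102 marks.

102 marks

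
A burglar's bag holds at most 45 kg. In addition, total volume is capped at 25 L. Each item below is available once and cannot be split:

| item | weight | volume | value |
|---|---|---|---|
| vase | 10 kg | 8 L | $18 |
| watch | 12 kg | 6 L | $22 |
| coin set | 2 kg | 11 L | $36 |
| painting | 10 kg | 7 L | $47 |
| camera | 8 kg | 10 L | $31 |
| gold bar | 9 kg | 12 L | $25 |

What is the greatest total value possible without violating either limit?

Feasible sets respecting both limits:
- watch+coin set+painting: weight 24, volume 24, value 105
- watch+painting+camera: weight 30, volume 23, value 100
- vase+painting+camera: weight 28, volume 25, value 96
- watch+painting+gold bar: weight 31, volume 25, value 94
Best: $105.

$105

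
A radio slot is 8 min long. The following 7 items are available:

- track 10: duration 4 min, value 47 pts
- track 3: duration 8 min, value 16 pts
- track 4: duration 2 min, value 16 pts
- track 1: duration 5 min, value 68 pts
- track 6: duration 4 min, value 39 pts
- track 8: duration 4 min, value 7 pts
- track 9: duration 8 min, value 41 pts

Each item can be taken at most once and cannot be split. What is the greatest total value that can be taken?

Check high-value combinations within 8 min:
- track 10+track 6: duration 4+4=8, value 47+39=86
- track 4+track 1: duration 2+5=7, value 16+68=84
- track 1: duration 5, value 68
- track 10+track 4: duration 4+2=6, value 47+16=63
Best: 86 pts.

86 pts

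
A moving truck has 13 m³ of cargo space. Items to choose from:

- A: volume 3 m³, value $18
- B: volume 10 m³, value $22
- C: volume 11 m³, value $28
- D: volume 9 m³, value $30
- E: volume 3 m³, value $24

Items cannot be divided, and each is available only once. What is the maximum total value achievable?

$54

This is a 0/1 knapsack; check combinations near the capacity.
- D+E: volume 9+3=12, value 30+24=54
- A+D: volume 3+9=12, value 18+30=48
- B+E: volume 10+3=13, value 22+24=46
Best: $54.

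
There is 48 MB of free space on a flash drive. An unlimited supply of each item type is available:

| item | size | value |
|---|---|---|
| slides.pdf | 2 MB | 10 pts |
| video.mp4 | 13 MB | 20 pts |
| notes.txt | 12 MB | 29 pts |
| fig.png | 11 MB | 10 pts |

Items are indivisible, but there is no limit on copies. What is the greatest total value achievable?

240 pts

Best value-per-unit is slides.pdf at 10/2, and filling with it alone uses size 24×2=48. No mix of the others beats 24×10 = 240.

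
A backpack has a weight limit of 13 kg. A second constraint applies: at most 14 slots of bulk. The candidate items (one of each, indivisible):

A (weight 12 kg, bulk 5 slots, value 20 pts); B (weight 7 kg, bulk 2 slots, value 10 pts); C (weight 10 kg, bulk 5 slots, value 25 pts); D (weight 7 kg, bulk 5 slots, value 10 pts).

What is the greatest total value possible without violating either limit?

25 pts

Feasible sets respecting both limits:
- C: weight 10, bulk 5, value 25
- A: weight 12, bulk 5, value 20
- B: weight 7, bulk 2, value 10
- D: weight 7, bulk 5, value 10
Best: 25 pts.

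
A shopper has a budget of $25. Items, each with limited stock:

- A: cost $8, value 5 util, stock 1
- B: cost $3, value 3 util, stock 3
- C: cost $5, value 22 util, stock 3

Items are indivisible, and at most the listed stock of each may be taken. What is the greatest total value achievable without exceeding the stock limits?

75 util

Best selections within cost 25 and stock limits:
- 3×B + 3×C: cost 24, value 75
- 2×B + 3×C: cost 21, value 72
- 1×A + 3×C: cost 23, value 71
Best: 75 util.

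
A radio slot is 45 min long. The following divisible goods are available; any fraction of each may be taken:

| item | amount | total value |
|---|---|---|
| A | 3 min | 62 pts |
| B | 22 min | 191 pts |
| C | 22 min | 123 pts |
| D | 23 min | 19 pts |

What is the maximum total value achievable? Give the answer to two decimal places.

Take in order of value per unit:
- A (62/3 per unit): all 3 → value 62, running total 62.00
- B (191/22 per unit): all 22 → value 191, running total 253.00
- C (123/22 per unit): 20 of 22 → value 20×123/22 = 111.8182, running total 364.82
Total 364.82.

364.82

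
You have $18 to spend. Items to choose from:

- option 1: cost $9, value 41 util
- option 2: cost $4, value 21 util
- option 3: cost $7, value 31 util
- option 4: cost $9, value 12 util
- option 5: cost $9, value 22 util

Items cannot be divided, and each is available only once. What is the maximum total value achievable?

Check high-value combinations within $18:
- option 1+option 3: cost 9+7=16, value 41+31=72
- option 1+option 5: cost 9+9=18, value 41+22=63
- option 1+option 2: cost 9+4=13, value 41+21=62
Best: 72 util.

72 util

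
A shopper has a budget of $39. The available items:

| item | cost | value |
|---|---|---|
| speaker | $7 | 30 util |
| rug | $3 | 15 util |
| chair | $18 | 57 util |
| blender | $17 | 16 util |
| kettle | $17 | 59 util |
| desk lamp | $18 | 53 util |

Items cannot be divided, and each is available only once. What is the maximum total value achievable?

This is a 0/1 knapsack; check combinations near the capacity.
- rug+chair+kettle: cost 3+18+17=38, value 15+57+59=131
- rug+kettle+desk lamp: cost 3+17+18=38, value 15+59+53=127
- rug+chair+desk lamp: cost 3+18+18=39, value 15+57+53=125
- chair+kettle: cost 18+17=35, value 57+59=116
Best: 131 util.

131 util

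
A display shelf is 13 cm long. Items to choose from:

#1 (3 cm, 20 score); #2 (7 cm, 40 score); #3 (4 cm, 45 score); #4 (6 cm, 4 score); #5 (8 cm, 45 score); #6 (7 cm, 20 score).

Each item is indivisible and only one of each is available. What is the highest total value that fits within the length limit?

90 score

This is a 0/1 knapsack; check combinations near the capacity.
- #3+#5: length 4+8=12, value 45+45=90
- #2+#3: length 7+4=11, value 40+45=85
- #1+#3+#4: length 3+4+6=13, value 20+45+4=69
Best: 90 score.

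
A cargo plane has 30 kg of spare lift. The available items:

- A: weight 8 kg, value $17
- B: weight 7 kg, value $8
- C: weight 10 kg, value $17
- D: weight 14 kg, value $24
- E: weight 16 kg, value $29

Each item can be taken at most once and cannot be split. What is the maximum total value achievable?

This is a 0/1 knapsack; check combinations near the capacity.
- D+E: weight 14+16=30, value 24+29=53
- A+B+D: weight 8+7+14=29, value 17+8+24=49
- A+E: weight 8+16=24, value 17+29=46
- C+E: weight 10+16=26, value 17+29=46
Best: $53.

$53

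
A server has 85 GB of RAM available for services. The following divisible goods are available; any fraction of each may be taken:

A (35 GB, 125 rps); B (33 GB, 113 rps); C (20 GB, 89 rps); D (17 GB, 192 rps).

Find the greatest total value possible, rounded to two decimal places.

450.52

Take in order of value per unit:
- D (192/17 per unit): all 17 → value 192, running total 192.00
- C (89/20 per unit): all 20 → value 89, running total 281.00
- A (125/35 per unit): all 35 → value 125, running total 406.00
- B (113/33 per unit): 13 of 33 → value 13×113/33 = 44.5152, running total 450.52
Total 450.52.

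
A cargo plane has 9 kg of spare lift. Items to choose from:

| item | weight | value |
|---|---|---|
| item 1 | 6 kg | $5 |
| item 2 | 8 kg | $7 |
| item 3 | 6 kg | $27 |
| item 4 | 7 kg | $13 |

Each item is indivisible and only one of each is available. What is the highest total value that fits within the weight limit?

Check high-value combinations within 9 kg:
- item 3: weight 6, value 27
- item 4: weight 7, value 13
- item 2: weight 8, value 7
Best: $27.

$27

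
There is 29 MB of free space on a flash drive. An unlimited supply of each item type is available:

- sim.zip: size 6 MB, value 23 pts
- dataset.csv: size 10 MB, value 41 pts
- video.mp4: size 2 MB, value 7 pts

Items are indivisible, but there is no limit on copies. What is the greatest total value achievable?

112 pts

Best value-per-unit is dataset.csv at 41/10; filling with it alone gives 2×41 = 82.
Optimal mix: 1×sim.zip + 2×dataset.csv + 1×video.mp4 → size 28, value 112.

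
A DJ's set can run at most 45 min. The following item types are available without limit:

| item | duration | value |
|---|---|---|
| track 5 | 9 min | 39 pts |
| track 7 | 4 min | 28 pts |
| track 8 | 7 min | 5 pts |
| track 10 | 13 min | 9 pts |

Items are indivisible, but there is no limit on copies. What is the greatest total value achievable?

308 pts

Best value-per-unit is track 7 at 28/4, and filling with it alone uses duration 11×4=44. No mix of the others beats 11×28 = 308.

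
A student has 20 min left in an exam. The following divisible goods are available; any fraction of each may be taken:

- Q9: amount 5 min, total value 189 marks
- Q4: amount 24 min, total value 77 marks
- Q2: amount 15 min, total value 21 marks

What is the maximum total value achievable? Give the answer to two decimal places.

237.13

Take in order of value per unit:
- Q9 (189/5 per unit): all 5 → value 189, running total 189.00
- Q4 (77/24 per unit): 15 of 24 → value 15×77/24 = 48.1250, running total 237.13
Total 237.13.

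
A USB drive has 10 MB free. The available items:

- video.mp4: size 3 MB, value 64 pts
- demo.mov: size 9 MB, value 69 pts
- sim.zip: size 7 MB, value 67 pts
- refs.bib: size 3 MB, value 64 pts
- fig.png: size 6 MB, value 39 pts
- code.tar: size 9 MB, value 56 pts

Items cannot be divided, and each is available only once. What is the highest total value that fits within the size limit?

131 pts

Check high-value combinations within 10 MB:
- video.mp4+sim.zip: size 3+7=10, value 64+67=131
- sim.zip+refs.bib: size 7+3=10, value 67+64=131
- video.mp4+refs.bib: size 3+3=6, value 64+64=128
- video.mp4+fig.png: size 3+6=9, value 64+39=103
Best: 131 pts.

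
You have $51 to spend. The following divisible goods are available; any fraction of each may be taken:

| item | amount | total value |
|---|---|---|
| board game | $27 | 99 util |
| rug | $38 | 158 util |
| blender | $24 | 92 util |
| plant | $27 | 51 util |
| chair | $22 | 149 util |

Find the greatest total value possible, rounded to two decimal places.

Take in order of value per unit:
- chair (149/22 per unit): all 22 → value 149, running total 149.00
- rug (158/38 per unit): 29 of 38 → value 29×158/38 = 120.5789, running total 269.58
Total 269.58.

269.58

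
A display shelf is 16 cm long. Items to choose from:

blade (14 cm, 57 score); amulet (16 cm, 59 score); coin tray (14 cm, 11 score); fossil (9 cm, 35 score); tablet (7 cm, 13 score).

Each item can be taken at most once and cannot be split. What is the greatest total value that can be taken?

59 score

This is a 0/1 knapsack; check combinations near the capacity.
- amulet: length 16, value 59
- blade: length 14, value 57
- fossil+tablet: length 9+7=16, value 35+13=48
- fossil: length 9, value 35
- tablet: length 7, value 13
Best: 59 score.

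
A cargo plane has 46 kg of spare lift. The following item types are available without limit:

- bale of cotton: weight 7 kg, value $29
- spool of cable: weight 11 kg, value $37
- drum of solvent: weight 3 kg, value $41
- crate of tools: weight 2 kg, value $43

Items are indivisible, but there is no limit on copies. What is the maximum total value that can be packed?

$989

Best value-per-unit is crate of tools at 43/2, and filling with it alone uses weight 23×2=46. No mix of the others beats 23×43 = 989.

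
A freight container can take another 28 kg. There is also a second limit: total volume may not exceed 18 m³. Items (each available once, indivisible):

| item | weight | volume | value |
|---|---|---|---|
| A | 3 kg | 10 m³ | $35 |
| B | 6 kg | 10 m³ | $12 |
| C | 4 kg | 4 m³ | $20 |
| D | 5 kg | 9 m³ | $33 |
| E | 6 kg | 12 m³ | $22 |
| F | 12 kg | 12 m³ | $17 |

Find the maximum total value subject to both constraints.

$55

Feasible sets respecting both limits:
- A+C: weight 7, volume 14, value 55
- C+D: weight 9, volume 13, value 53
- C+E: weight 10, volume 16, value 42
- C+F: weight 16, volume 16, value 37
Best: $55.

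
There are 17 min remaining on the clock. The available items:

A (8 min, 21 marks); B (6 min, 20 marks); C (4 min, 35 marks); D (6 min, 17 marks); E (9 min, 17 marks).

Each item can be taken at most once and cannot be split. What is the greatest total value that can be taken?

This is a 0/1 knapsack; check combinations near the capacity.
- B+C+D: time 6+4+6=16, value 20+35+17=72
- A+C: time 8+4=12, value 21+35=56
- B+C: time 6+4=10, value 20+35=55
Best: 72 marks.

72 marks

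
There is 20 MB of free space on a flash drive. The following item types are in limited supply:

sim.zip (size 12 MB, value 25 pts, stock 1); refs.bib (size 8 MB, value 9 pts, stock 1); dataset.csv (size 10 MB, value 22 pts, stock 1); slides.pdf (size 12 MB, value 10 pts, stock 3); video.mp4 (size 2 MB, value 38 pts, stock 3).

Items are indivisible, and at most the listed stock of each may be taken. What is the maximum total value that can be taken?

139 pts

Best selections within size 20 and stock limits:
- 1×sim.zip + 3×video.mp4: size 18, value 139
- 1×dataset.csv + 3×video.mp4: size 16, value 136
- 1×slides.pdf + 3×video.mp4: size 18, value 124
Best: 139 pts.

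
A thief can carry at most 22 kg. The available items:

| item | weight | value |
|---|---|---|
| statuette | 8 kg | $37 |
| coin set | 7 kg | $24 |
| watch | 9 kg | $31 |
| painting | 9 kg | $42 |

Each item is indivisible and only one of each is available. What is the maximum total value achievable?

Check high-value combinations within 22 kg:
- statuette+painting: weight 8+9=17, value 37+42=79
- watch+painting: weight 9+9=18, value 31+42=73
- statuette+watch: weight 8+9=17, value 37+31=68
- coin set+painting: weight 7+9=16, value 24+42=66
Best: $79.

$79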